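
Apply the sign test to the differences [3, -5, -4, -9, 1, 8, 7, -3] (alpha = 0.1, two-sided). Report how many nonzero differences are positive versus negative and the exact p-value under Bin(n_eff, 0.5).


Step 1: Discard zero differences. Original n = 8; n_eff = number of nonzero differences = 8.
Nonzero differences (with sign): +3, -5, -4, -9, +1, +8, +7, -3
Step 2: Count signs: positive = 4, negative = 4.
Step 3: Under H0: P(positive) = 0.5, so the number of positives S ~ Bin(8, 0.5).
Step 4: Two-sided exact p-value = sum of Bin(8,0.5) probabilities at or below the observed probability = 1.000000.
Step 5: alpha = 0.1. fail to reject H0.

n_eff = 8, pos = 4, neg = 4, p = 1.000000, fail to reject H0.


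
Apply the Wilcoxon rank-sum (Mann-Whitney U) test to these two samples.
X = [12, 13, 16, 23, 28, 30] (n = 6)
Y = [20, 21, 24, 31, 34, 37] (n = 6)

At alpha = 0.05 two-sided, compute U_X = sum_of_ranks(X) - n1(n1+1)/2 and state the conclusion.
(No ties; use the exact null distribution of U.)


Step 1: Combine and sort all 12 observations; assign midranks.
sorted (value, group): (12,X), (13,X), (16,X), (20,Y), (21,Y), (23,X), (24,Y), (28,X), (30,X), (31,Y), (34,Y), (37,Y)
ranks: 12->1, 13->2, 16->3, 20->4, 21->5, 23->6, 24->7, 28->8, 30->9, 31->10, 34->11, 37->12
Step 2: Rank sum for X: R1 = 1 + 2 + 3 + 6 + 8 + 9 = 29.
Step 3: U_X = R1 - n1(n1+1)/2 = 29 - 6*7/2 = 29 - 21 = 8.
       U_Y = n1*n2 - U_X = 36 - 8 = 28.
Step 4: No ties, so the exact null distribution of U (based on enumerating the C(12,6) = 924 equally likely rank assignments) gives the two-sided p-value.
Step 5: p-value = 0.132035; compare to alpha = 0.05. fail to reject H0.

U_X = 8, p = 0.132035, fail to reject H0 at alpha = 0.05.


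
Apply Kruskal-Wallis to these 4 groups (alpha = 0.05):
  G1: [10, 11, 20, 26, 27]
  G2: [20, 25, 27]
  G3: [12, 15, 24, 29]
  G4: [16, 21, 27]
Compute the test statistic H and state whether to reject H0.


Step 1: Combine all N = 15 observations and assign midranks.
sorted (value, group, rank): (10,G1,1), (11,G1,2), (12,G3,3), (15,G3,4), (16,G4,5), (20,G1,6.5), (20,G2,6.5), (21,G4,8), (24,G3,9), (25,G2,10), (26,G1,11), (27,G1,13), (27,G2,13), (27,G4,13), (29,G3,15)
Step 2: Sum ranks within each group.
R_1 = 33.5 (n_1 = 5)
R_2 = 29.5 (n_2 = 3)
R_3 = 31 (n_3 = 4)
R_4 = 26 (n_4 = 3)
Step 3: H = 12/(N(N+1)) * sum(R_i^2/n_i) - 3(N+1)
     = 12/(15*16) * (33.5^2/5 + 29.5^2/3 + 31^2/4 + 26^2/3) - 3*16
     = 0.050000 * 980.117 - 48
     = 1.005833.
Step 4: Ties present; correction factor C = 1 - 30/(15^3 - 15) = 0.991071. Corrected H = 1.005833 / 0.991071 = 1.014895.
Step 5: Under H0, H ~ chi^2(3); p-value = 0.797648.
Step 6: alpha = 0.05. fail to reject H0.

H = 1.0149, df = 3, p = 0.797648, fail to reject H0.


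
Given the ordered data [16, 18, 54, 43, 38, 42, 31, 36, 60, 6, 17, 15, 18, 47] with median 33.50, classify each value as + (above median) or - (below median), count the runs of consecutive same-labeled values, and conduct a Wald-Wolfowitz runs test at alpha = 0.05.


Step 1: Compute median = 33.50; label A = above, B = below.
Labels in order: BBAAAABAABBBBA  (n_A = 7, n_B = 7)
Step 2: Count runs R = 6.
Step 3: Under H0 (random ordering), E[R] = 2*n_A*n_B/(n_A+n_B) + 1 = 2*7*7/14 + 1 = 8.0000.
        Var[R] = 2*n_A*n_B*(2*n_A*n_B - n_A - n_B) / ((n_A+n_B)^2 * (n_A+n_B-1)) = 8232/2548 = 3.2308.
        SD[R] = 1.7974.
Step 4: Continuity-corrected z = (R + 0.5 - E[R]) / SD[R] = (6 + 0.5 - 8.0000) / 1.7974 = -0.8345.
Step 5: Two-sided p-value via normal approximation = 2*(1 - Phi(|z|)) = 0.403986.
Step 6: alpha = 0.05. fail to reject H0.

R = 6, z = -0.8345, p = 0.403986, fail to reject H0.


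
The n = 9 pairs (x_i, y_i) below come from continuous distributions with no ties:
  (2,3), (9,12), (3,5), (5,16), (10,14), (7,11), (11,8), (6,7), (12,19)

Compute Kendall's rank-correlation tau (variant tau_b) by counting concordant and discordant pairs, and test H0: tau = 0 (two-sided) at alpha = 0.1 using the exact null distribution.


Step 1: Enumerate the 36 unordered pairs (i,j) with i<j and classify each by sign(x_j-x_i) * sign(y_j-y_i).
  (1,2):dx=+7,dy=+9->C; (1,3):dx=+1,dy=+2->C; (1,4):dx=+3,dy=+13->C; (1,5):dx=+8,dy=+11->C
  (1,6):dx=+5,dy=+8->C; (1,7):dx=+9,dy=+5->C; (1,8):dx=+4,dy=+4->C; (1,9):dx=+10,dy=+16->C
  (2,3):dx=-6,dy=-7->C; (2,4):dx=-4,dy=+4->D; (2,5):dx=+1,dy=+2->C; (2,6):dx=-2,dy=-1->C
  (2,7):dx=+2,dy=-4->D; (2,8):dx=-3,dy=-5->C; (2,9):dx=+3,dy=+7->C; (3,4):dx=+2,dy=+11->C
  (3,5):dx=+7,dy=+9->C; (3,6):dx=+4,dy=+6->C; (3,7):dx=+8,dy=+3->C; (3,8):dx=+3,dy=+2->C
  (3,9):dx=+9,dy=+14->C; (4,5):dx=+5,dy=-2->D; (4,6):dx=+2,dy=-5->D; (4,7):dx=+6,dy=-8->D
  (4,8):dx=+1,dy=-9->D; (4,9):dx=+7,dy=+3->C; (5,6):dx=-3,dy=-3->C; (5,7):dx=+1,dy=-6->D
  (5,8):dx=-4,dy=-7->C; (5,9):dx=+2,dy=+5->C; (6,7):dx=+4,dy=-3->D; (6,8):dx=-1,dy=-4->C
  (6,9):dx=+5,dy=+8->C; (7,8):dx=-5,dy=-1->C; (7,9):dx=+1,dy=+11->C; (8,9):dx=+6,dy=+12->C
Step 2: C = 28, D = 8, total pairs = 36.
Step 3: tau = (C - D)/(n(n-1)/2) = (28 - 8)/36 = 0.555556.
Step 4: Exact two-sided p-value (enumerate n! = 362880 permutations of y under H0): p = 0.044615.
Step 5: alpha = 0.1. reject H0.

tau_b = 0.5556 (C=28, D=8), p = 0.044615, reject H0.


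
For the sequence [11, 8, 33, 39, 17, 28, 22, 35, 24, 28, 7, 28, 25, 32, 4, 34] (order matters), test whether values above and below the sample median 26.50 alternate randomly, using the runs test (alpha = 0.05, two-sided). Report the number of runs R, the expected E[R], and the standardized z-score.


Step 1: Compute median = 26.50; label A = above, B = below.
Labels in order: BBAABABABABABABA  (n_A = 8, n_B = 8)
Step 2: Count runs R = 14.
Step 3: Under H0 (random ordering), E[R] = 2*n_A*n_B/(n_A+n_B) + 1 = 2*8*8/16 + 1 = 9.0000.
        Var[R] = 2*n_A*n_B*(2*n_A*n_B - n_A - n_B) / ((n_A+n_B)^2 * (n_A+n_B-1)) = 14336/3840 = 3.7333.
        SD[R] = 1.9322.
Step 4: Continuity-corrected z = (R - 0.5 - E[R]) / SD[R] = (14 - 0.5 - 9.0000) / 1.9322 = 2.3290.
Step 5: Two-sided p-value via normal approximation = 2*(1 - Phi(|z|)) = 0.019861.
Step 6: alpha = 0.05. reject H0.

R = 14, z = 2.3290, p = 0.019861, reject H0.


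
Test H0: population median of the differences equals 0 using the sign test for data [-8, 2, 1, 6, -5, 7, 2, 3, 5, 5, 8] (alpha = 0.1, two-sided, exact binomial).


Step 1: Discard zero differences. Original n = 11; n_eff = number of nonzero differences = 11.
Nonzero differences (with sign): -8, +2, +1, +6, -5, +7, +2, +3, +5, +5, +8
Step 2: Count signs: positive = 9, negative = 2.
Step 3: Under H0: P(positive) = 0.5, so the number of positives S ~ Bin(11, 0.5).
Step 4: Two-sided exact p-value = sum of Bin(11,0.5) probabilities at or below the observed probability = 0.065430.
Step 5: alpha = 0.1. reject H0.

n_eff = 11, pos = 9, neg = 2, p = 0.065430, reject H0.


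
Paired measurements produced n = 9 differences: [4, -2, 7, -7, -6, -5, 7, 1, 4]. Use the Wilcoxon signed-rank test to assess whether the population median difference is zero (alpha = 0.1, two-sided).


Step 1: Drop any zero differences (none here) and take |d_i|.
|d| = [4, 2, 7, 7, 6, 5, 7, 1, 4]
Step 2: Midrank |d_i| (ties get averaged ranks).
ranks: |4|->3.5, |2|->2, |7|->8, |7|->8, |6|->6, |5|->5, |7|->8, |1|->1, |4|->3.5
Step 3: Attach original signs; sum ranks with positive sign and with negative sign.
W+ = 3.5 + 8 + 8 + 1 + 3.5 = 24
W- = 2 + 8 + 6 + 5 = 21
(Check: W+ + W- = 45 should equal n(n+1)/2 = 45.)
Step 4: Test statistic W = min(W+, W-) = 21.
Step 5: Ties in |d|, so use the tie-corrected normal approximation.
        E[W] = n(n+1)/4 = 9*10/4 = 22.5.
        Tie groups: |d|=4 (t=2), |d|=7 (t=3); sum(t^3 - t) = 30.
        Var[W] = n(n+1)(2n+1)/24 - sum(t^3-t)/48 = 1710/24 - 30/48 = 70.625.
        z = (W - E[W]) / sqrt(Var[W]) = (21 - 22.5) / 8.4039 = -0.1785.
        Two-sided p = 2*Phi(z) = 0.858339.
Step 6: alpha = 0.1. fail to reject H0.

W+ = 24, W- = 21, W = min = 21, p = 0.858339, fail to reject H0.


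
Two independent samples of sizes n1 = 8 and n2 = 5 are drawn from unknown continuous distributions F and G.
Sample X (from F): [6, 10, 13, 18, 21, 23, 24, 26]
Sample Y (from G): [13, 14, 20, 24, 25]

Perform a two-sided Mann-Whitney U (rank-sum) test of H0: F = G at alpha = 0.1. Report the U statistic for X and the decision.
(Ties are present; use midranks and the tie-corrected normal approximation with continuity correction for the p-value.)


Step 1: Combine and sort all 13 observations; assign midranks.
sorted (value, group): (6,X), (10,X), (13,X), (13,Y), (14,Y), (18,X), (20,Y), (21,X), (23,X), (24,X), (24,Y), (25,Y), (26,X)
ranks: 6->1, 10->2, 13->3.5, 13->3.5, 14->5, 18->6, 20->7, 21->8, 23->9, 24->10.5, 24->10.5, 25->12, 26->13
Step 2: Rank sum for X: R1 = 1 + 2 + 3.5 + 6 + 8 + 9 + 10.5 + 13 = 53.
Step 3: U_X = R1 - n1(n1+1)/2 = 53 - 8*9/2 = 53 - 36 = 17.
       U_Y = n1*n2 - U_X = 40 - 17 = 23.
Step 4: Ties are present, so use the tie-corrected normal approximation (with continuity correction) for the p-value.
Step 5: p-value = 0.713640; compare to alpha = 0.1. fail to reject H0.

U_X = 17, p = 0.713640, fail to reject H0 at alpha = 0.1.


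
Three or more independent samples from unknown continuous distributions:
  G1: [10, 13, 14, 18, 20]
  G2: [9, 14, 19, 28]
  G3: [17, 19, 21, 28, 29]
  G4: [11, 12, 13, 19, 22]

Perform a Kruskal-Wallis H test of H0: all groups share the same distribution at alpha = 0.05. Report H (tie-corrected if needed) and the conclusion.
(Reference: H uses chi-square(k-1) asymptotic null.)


Step 1: Combine all N = 19 observations and assign midranks.
sorted (value, group, rank): (9,G2,1), (10,G1,2), (11,G4,3), (12,G4,4), (13,G1,5.5), (13,G4,5.5), (14,G1,7.5), (14,G2,7.5), (17,G3,9), (18,G1,10), (19,G2,12), (19,G3,12), (19,G4,12), (20,G1,14), (21,G3,15), (22,G4,16), (28,G2,17.5), (28,G3,17.5), (29,G3,19)
Step 2: Sum ranks within each group.
R_1 = 39 (n_1 = 5)
R_2 = 38 (n_2 = 4)
R_3 = 72.5 (n_3 = 5)
R_4 = 40.5 (n_4 = 5)
Step 3: H = 12/(N(N+1)) * sum(R_i^2/n_i) - 3(N+1)
     = 12/(19*20) * (39^2/5 + 38^2/4 + 72.5^2/5 + 40.5^2/5) - 3*20
     = 0.031579 * 2044.5 - 60
     = 4.563158.
Step 4: Ties present; correction factor C = 1 - 42/(19^3 - 19) = 0.993860. Corrected H = 4.563158 / 0.993860 = 4.591350.
Step 5: Under H0, H ~ chi^2(3); p-value = 0.204285.
Step 6: alpha = 0.05. fail to reject H0.

H = 4.5914, df = 3, p = 0.204285, fail to reject H0.


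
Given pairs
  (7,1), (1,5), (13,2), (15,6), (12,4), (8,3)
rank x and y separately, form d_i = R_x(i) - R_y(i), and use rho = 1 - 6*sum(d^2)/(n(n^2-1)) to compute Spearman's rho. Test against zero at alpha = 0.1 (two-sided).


Step 1: Rank x and y separately (midranks; no ties here).
rank(x): 7->2, 1->1, 13->5, 15->6, 12->4, 8->3
rank(y): 1->1, 5->5, 2->2, 6->6, 4->4, 3->3
Step 2: d_i = R_x(i) - R_y(i); compute d_i^2.
  (2-1)^2=1, (1-5)^2=16, (5-2)^2=9, (6-6)^2=0, (4-4)^2=0, (3-3)^2=0
sum(d^2) = 26.
Step 3: rho = 1 - 6*26 / (6*(6^2 - 1)) = 1 - 156/210 = 0.257143.
Step 4: Under H0, t = rho * sqrt((n-2)/(1-rho^2)) = 0.5322 ~ t(4).
Step 5: Two-sided p-value from the t-distribution with 4 df = 0.622787.
Step 6: alpha = 0.1. fail to reject H0.

rho = 0.2571, p = 0.622787, fail to reject H0 at alpha = 0.1.


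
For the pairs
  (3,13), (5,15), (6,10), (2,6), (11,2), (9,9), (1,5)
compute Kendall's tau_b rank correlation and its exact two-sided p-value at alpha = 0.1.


Step 1: Enumerate the 21 unordered pairs (i,j) with i<j and classify each by sign(x_j-x_i) * sign(y_j-y_i).
  (1,2):dx=+2,dy=+2->C; (1,3):dx=+3,dy=-3->D; (1,4):dx=-1,dy=-7->C; (1,5):dx=+8,dy=-11->D
  (1,6):dx=+6,dy=-4->D; (1,7):dx=-2,dy=-8->C; (2,3):dx=+1,dy=-5->D; (2,4):dx=-3,dy=-9->C
  (2,5):dx=+6,dy=-13->D; (2,6):dx=+4,dy=-6->D; (2,7):dx=-4,dy=-10->C; (3,4):dx=-4,dy=-4->C
  (3,5):dx=+5,dy=-8->D; (3,6):dx=+3,dy=-1->D; (3,7):dx=-5,dy=-5->C; (4,5):dx=+9,dy=-4->D
  (4,6):dx=+7,dy=+3->C; (4,7):dx=-1,dy=-1->C; (5,6):dx=-2,dy=+7->D; (5,7):dx=-10,dy=+3->D
  (6,7):dx=-8,dy=-4->C
Step 2: C = 10, D = 11, total pairs = 21.
Step 3: tau = (C - D)/(n(n-1)/2) = (10 - 11)/21 = -0.047619.
Step 4: Exact two-sided p-value (enumerate n! = 5040 permutations of y under H0): p = 1.000000.
Step 5: alpha = 0.1. fail to reject H0.

tau_b = -0.0476 (C=10, D=11), p = 1.000000, fail to reject H0.


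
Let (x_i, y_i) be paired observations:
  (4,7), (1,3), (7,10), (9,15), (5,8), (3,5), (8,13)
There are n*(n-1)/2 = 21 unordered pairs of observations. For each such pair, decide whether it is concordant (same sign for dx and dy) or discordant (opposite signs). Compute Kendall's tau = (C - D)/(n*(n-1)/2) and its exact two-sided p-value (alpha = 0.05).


Step 1: Enumerate the 21 unordered pairs (i,j) with i<j and classify each by sign(x_j-x_i) * sign(y_j-y_i).
  (1,2):dx=-3,dy=-4->C; (1,3):dx=+3,dy=+3->C; (1,4):dx=+5,dy=+8->C; (1,5):dx=+1,dy=+1->C
  (1,6):dx=-1,dy=-2->C; (1,7):dx=+4,dy=+6->C; (2,3):dx=+6,dy=+7->C; (2,4):dx=+8,dy=+12->C
  (2,5):dx=+4,dy=+5->C; (2,6):dx=+2,dy=+2->C; (2,7):dx=+7,dy=+10->C; (3,4):dx=+2,dy=+5->C
  (3,5):dx=-2,dy=-2->C; (3,6):dx=-4,dy=-5->C; (3,7):dx=+1,dy=+3->C; (4,5):dx=-4,dy=-7->C
  (4,6):dx=-6,dy=-10->C; (4,7):dx=-1,dy=-2->C; (5,6):dx=-2,dy=-3->C; (5,7):dx=+3,dy=+5->C
  (6,7):dx=+5,dy=+8->C
Step 2: C = 21, D = 0, total pairs = 21.
Step 3: tau = (C - D)/(n(n-1)/2) = (21 - 0)/21 = 1.000000.
Step 4: Exact two-sided p-value (enumerate n! = 5040 permutations of y under H0): p = 0.000397.
Step 5: alpha = 0.05. reject H0.

tau_b = 1.0000 (C=21, D=0), p = 0.000397, reject H0.


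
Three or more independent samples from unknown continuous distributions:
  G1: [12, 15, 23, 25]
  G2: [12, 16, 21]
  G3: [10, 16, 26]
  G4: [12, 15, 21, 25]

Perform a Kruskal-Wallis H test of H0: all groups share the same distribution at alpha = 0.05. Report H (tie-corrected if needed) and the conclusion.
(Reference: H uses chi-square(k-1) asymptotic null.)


Step 1: Combine all N = 14 observations and assign midranks.
sorted (value, group, rank): (10,G3,1), (12,G1,3), (12,G2,3), (12,G4,3), (15,G1,5.5), (15,G4,5.5), (16,G2,7.5), (16,G3,7.5), (21,G2,9.5), (21,G4,9.5), (23,G1,11), (25,G1,12.5), (25,G4,12.5), (26,G3,14)
Step 2: Sum ranks within each group.
R_1 = 32 (n_1 = 4)
R_2 = 20 (n_2 = 3)
R_3 = 22.5 (n_3 = 3)
R_4 = 30.5 (n_4 = 4)
Step 3: H = 12/(N(N+1)) * sum(R_i^2/n_i) - 3(N+1)
     = 12/(14*15) * (32^2/4 + 20^2/3 + 22.5^2/3 + 30.5^2/4) - 3*15
     = 0.057143 * 790.646 - 45
     = 0.179762.
Step 4: Ties present; correction factor C = 1 - 48/(14^3 - 14) = 0.982418. Corrected H = 0.179762 / 0.982418 = 0.182979.
Step 5: Under H0, H ~ chi^2(3); p-value = 0.980289.
Step 6: alpha = 0.05. fail to reject H0.

H = 0.1830, df = 3, p = 0.980289, fail to reject H0.


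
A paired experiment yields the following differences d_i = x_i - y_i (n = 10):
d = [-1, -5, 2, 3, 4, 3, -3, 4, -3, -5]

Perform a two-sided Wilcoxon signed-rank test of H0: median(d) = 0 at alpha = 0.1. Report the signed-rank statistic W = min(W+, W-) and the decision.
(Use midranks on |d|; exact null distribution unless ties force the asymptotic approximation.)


Step 1: Drop any zero differences (none here) and take |d_i|.
|d| = [1, 5, 2, 3, 4, 3, 3, 4, 3, 5]
Step 2: Midrank |d_i| (ties get averaged ranks).
ranks: |1|->1, |5|->9.5, |2|->2, |3|->4.5, |4|->7.5, |3|->4.5, |3|->4.5, |4|->7.5, |3|->4.5, |5|->9.5
Step 3: Attach original signs; sum ranks with positive sign and with negative sign.
W+ = 2 + 4.5 + 7.5 + 4.5 + 7.5 = 26
W- = 1 + 9.5 + 4.5 + 4.5 + 9.5 = 29
(Check: W+ + W- = 55 should equal n(n+1)/2 = 55.)
Step 4: Test statistic W = min(W+, W-) = 26.
Step 5: Ties in |d|, so use the tie-corrected normal approximation.
        E[W] = n(n+1)/4 = 10*11/4 = 27.5.
        Tie groups: |d|=3 (t=4), |d|=4 (t=2), |d|=5 (t=2); sum(t^3 - t) = 72.
        Var[W] = n(n+1)(2n+1)/24 - sum(t^3-t)/48 = 2310/24 - 72/48 = 94.75.
        z = (W - E[W]) / sqrt(Var[W]) = (26 - 27.5) / 9.7340 = -0.1541.
        Two-sided p = 2*Phi(z) = 0.877531.
Step 6: alpha = 0.1. fail to reject H0.

W+ = 26, W- = 29, W = min = 26, p = 0.877531, fail to reject H0.


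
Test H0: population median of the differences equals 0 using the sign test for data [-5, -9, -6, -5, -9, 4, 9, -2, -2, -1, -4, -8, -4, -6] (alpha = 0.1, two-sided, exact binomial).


Step 1: Discard zero differences. Original n = 14; n_eff = number of nonzero differences = 14.
Nonzero differences (with sign): -5, -9, -6, -5, -9, +4, +9, -2, -2, -1, -4, -8, -4, -6
Step 2: Count signs: positive = 2, negative = 12.
Step 3: Under H0: P(positive) = 0.5, so the number of positives S ~ Bin(14, 0.5).
Step 4: Two-sided exact p-value = sum of Bin(14,0.5) probabilities at or below the observed probability = 0.012939.
Step 5: alpha = 0.1. reject H0.

n_eff = 14, pos = 2, neg = 12, p = 0.012939, reject H0.


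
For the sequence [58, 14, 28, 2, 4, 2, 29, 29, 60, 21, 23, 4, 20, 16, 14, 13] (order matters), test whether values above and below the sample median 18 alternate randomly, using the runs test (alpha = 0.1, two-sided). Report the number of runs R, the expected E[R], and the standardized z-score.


Step 1: Compute median = 18; label A = above, B = below.
Labels in order: ABABBBAAAAABABBB  (n_A = 8, n_B = 8)
Step 2: Count runs R = 8.
Step 3: Under H0 (random ordering), E[R] = 2*n_A*n_B/(n_A+n_B) + 1 = 2*8*8/16 + 1 = 9.0000.
        Var[R] = 2*n_A*n_B*(2*n_A*n_B - n_A - n_B) / ((n_A+n_B)^2 * (n_A+n_B-1)) = 14336/3840 = 3.7333.
        SD[R] = 1.9322.
Step 4: Continuity-corrected z = (R + 0.5 - E[R]) / SD[R] = (8 + 0.5 - 9.0000) / 1.9322 = -0.2588.
Step 5: Two-sided p-value via normal approximation = 2*(1 - Phi(|z|)) = 0.795809.
Step 6: alpha = 0.1. fail to reject H0.

R = 8, z = -0.2588, p = 0.795809, fail to reject H0.


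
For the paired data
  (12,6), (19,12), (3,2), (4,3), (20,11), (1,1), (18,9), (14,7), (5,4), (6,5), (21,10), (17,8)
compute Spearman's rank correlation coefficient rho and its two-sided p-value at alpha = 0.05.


Step 1: Rank x and y separately (midranks; no ties here).
rank(x): 12->6, 19->10, 3->2, 4->3, 20->11, 1->1, 18->9, 14->7, 5->4, 6->5, 21->12, 17->8
rank(y): 6->6, 12->12, 2->2, 3->3, 11->11, 1->1, 9->9, 7->7, 4->4, 5->5, 10->10, 8->8
Step 2: d_i = R_x(i) - R_y(i); compute d_i^2.
  (6-6)^2=0, (10-12)^2=4, (2-2)^2=0, (3-3)^2=0, (11-11)^2=0, (1-1)^2=0, (9-9)^2=0, (7-7)^2=0, (4-4)^2=0, (5-5)^2=0, (12-10)^2=4, (8-8)^2=0
sum(d^2) = 8.
Step 3: rho = 1 - 6*8 / (12*(12^2 - 1)) = 1 - 48/1716 = 0.972028.
Step 4: Under H0, t = rho * sqrt((n-2)/(1-rho^2)) = 13.0876 ~ t(10).
Step 5: Two-sided p-value from the t-distribution with 10 df = 0.000000.
Step 6: alpha = 0.05. reject H0.

rho = 0.9720, p = 0.000000, reject H0 at alpha = 0.05.


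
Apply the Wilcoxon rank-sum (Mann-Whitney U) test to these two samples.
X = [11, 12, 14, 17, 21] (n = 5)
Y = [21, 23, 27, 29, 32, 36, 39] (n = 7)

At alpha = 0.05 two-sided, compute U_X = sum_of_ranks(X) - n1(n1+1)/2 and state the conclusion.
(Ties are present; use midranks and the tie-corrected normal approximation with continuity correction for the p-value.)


Step 1: Combine and sort all 12 observations; assign midranks.
sorted (value, group): (11,X), (12,X), (14,X), (17,X), (21,X), (21,Y), (23,Y), (27,Y), (29,Y), (32,Y), (36,Y), (39,Y)
ranks: 11->1, 12->2, 14->3, 17->4, 21->5.5, 21->5.5, 23->7, 27->8, 29->9, 32->10, 36->11, 39->12
Step 2: Rank sum for X: R1 = 1 + 2 + 3 + 4 + 5.5 = 15.5.
Step 3: U_X = R1 - n1(n1+1)/2 = 15.5 - 5*6/2 = 15.5 - 15 = 0.5.
       U_Y = n1*n2 - U_X = 35 - 0.5 = 34.5.
Step 4: Ties are present, so use the tie-corrected normal approximation (with continuity correction) for the p-value.
Step 5: p-value = 0.007268; compare to alpha = 0.05. reject H0.

U_X = 0.5, p = 0.007268, reject H0 at alpha = 0.05.


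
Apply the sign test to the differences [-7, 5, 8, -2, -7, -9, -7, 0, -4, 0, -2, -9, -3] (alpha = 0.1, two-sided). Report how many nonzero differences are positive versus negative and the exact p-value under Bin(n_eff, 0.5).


Step 1: Discard zero differences. Original n = 13; n_eff = number of nonzero differences = 11.
Nonzero differences (with sign): -7, +5, +8, -2, -7, -9, -7, -4, -2, -9, -3
Step 2: Count signs: positive = 2, negative = 9.
Step 3: Under H0: P(positive) = 0.5, so the number of positives S ~ Bin(11, 0.5).
Step 4: Two-sided exact p-value = sum of Bin(11,0.5) probabilities at or below the observed probability = 0.065430.
Step 5: alpha = 0.1. reject H0.

n_eff = 11, pos = 2, neg = 9, p = 0.065430, reject H0.


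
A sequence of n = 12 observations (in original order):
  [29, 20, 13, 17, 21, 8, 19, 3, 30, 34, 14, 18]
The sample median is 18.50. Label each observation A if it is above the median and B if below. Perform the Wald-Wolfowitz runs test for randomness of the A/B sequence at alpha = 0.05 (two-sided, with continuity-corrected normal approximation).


Step 1: Compute median = 18.50; label A = above, B = below.
Labels in order: AABBABABAABB  (n_A = 6, n_B = 6)
Step 2: Count runs R = 8.
Step 3: Under H0 (random ordering), E[R] = 2*n_A*n_B/(n_A+n_B) + 1 = 2*6*6/12 + 1 = 7.0000.
        Var[R] = 2*n_A*n_B*(2*n_A*n_B - n_A - n_B) / ((n_A+n_B)^2 * (n_A+n_B-1)) = 4320/1584 = 2.7273.
        SD[R] = 1.6514.
Step 4: Continuity-corrected z = (R - 0.5 - E[R]) / SD[R] = (8 - 0.5 - 7.0000) / 1.6514 = 0.3028.
Step 5: Two-sided p-value via normal approximation = 2*(1 - Phi(|z|)) = 0.762069.
Step 6: alpha = 0.05. fail to reject H0.

R = 8, z = 0.3028, p = 0.762069, fail to reject H0.


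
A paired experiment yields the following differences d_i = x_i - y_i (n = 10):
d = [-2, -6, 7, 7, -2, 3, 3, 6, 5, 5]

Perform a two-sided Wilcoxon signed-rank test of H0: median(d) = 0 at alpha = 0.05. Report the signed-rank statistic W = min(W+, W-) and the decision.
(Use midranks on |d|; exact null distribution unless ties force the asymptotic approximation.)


Step 1: Drop any zero differences (none here) and take |d_i|.
|d| = [2, 6, 7, 7, 2, 3, 3, 6, 5, 5]
Step 2: Midrank |d_i| (ties get averaged ranks).
ranks: |2|->1.5, |6|->7.5, |7|->9.5, |7|->9.5, |2|->1.5, |3|->3.5, |3|->3.5, |6|->7.5, |5|->5.5, |5|->5.5
Step 3: Attach original signs; sum ranks with positive sign and with negative sign.
W+ = 9.5 + 9.5 + 3.5 + 3.5 + 7.5 + 5.5 + 5.5 = 44.5
W- = 1.5 + 7.5 + 1.5 = 10.5
(Check: W+ + W- = 55 should equal n(n+1)/2 = 55.)
Step 4: Test statistic W = min(W+, W-) = 10.5.
Step 5: Ties in |d|, so use the tie-corrected normal approximation.
        E[W] = n(n+1)/4 = 10*11/4 = 27.5.
        Tie groups: |d|=2 (t=2), |d|=3 (t=2), |d|=5 (t=2), |d|=6 (t=2), |d|=7 (t=2); sum(t^3 - t) = 30.
        Var[W] = n(n+1)(2n+1)/24 - sum(t^3-t)/48 = 2310/24 - 30/48 = 95.625.
        z = (W - E[W]) / sqrt(Var[W]) = (10.5 - 27.5) / 9.7788 = -1.7385.
        Two-sided p = 2*Phi(z) = 0.082131.
Step 6: alpha = 0.05. fail to reject H0.

W+ = 44.5, W- = 10.5, W = min = 10.5, p = 0.082131, fail to reject H0.


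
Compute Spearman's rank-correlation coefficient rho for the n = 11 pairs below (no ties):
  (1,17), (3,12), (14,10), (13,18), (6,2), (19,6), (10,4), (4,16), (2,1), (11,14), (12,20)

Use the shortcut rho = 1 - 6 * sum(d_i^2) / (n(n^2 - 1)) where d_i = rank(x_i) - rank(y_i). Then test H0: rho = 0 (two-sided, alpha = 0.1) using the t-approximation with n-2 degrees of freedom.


Step 1: Rank x and y separately (midranks; no ties here).
rank(x): 1->1, 3->3, 14->10, 13->9, 6->5, 19->11, 10->6, 4->4, 2->2, 11->7, 12->8
rank(y): 17->9, 12->6, 10->5, 18->10, 2->2, 6->4, 4->3, 16->8, 1->1, 14->7, 20->11
Step 2: d_i = R_x(i) - R_y(i); compute d_i^2.
  (1-9)^2=64, (3-6)^2=9, (10-5)^2=25, (9-10)^2=1, (5-2)^2=9, (11-4)^2=49, (6-3)^2=9, (4-8)^2=16, (2-1)^2=1, (7-7)^2=0, (8-11)^2=9
sum(d^2) = 192.
Step 3: rho = 1 - 6*192 / (11*(11^2 - 1)) = 1 - 1152/1320 = 0.127273.
Step 4: Under H0, t = rho * sqrt((n-2)/(1-rho^2)) = 0.3849 ~ t(9).
Step 5: Two-sided p-value from the t-distribution with 9 df = 0.709215.
Step 6: alpha = 0.1. fail to reject H0.

rho = 0.1273, p = 0.709215, fail to reject H0 at alpha = 0.1.


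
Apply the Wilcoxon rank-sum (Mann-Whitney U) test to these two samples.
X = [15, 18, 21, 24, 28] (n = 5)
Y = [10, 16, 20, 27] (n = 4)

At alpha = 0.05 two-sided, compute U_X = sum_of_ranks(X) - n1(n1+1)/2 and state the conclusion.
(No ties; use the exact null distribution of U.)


Step 1: Combine and sort all 9 observations; assign midranks.
sorted (value, group): (10,Y), (15,X), (16,Y), (18,X), (20,Y), (21,X), (24,X), (27,Y), (28,X)
ranks: 10->1, 15->2, 16->3, 18->4, 20->5, 21->6, 24->7, 27->8, 28->9
Step 2: Rank sum for X: R1 = 2 + 4 + 6 + 7 + 9 = 28.
Step 3: U_X = R1 - n1(n1+1)/2 = 28 - 5*6/2 = 28 - 15 = 13.
       U_Y = n1*n2 - U_X = 20 - 13 = 7.
Step 4: No ties, so the exact null distribution of U (based on enumerating the C(9,5) = 126 equally likely rank assignments) gives the two-sided p-value.
Step 5: p-value = 0.555556; compare to alpha = 0.05. fail to reject H0.

U_X = 13, p = 0.555556, fail to reject H0 at alpha = 0.05.


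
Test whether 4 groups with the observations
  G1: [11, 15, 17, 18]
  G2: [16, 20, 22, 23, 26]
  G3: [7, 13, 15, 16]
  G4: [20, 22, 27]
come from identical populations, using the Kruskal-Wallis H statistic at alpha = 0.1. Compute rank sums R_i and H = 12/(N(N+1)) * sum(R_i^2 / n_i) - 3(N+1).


Step 1: Combine all N = 16 observations and assign midranks.
sorted (value, group, rank): (7,G3,1), (11,G1,2), (13,G3,3), (15,G1,4.5), (15,G3,4.5), (16,G2,6.5), (16,G3,6.5), (17,G1,8), (18,G1,9), (20,G2,10.5), (20,G4,10.5), (22,G2,12.5), (22,G4,12.5), (23,G2,14), (26,G2,15), (27,G4,16)
Step 2: Sum ranks within each group.
R_1 = 23.5 (n_1 = 4)
R_2 = 58.5 (n_2 = 5)
R_3 = 15 (n_3 = 4)
R_4 = 39 (n_4 = 3)
Step 3: H = 12/(N(N+1)) * sum(R_i^2/n_i) - 3(N+1)
     = 12/(16*17) * (23.5^2/4 + 58.5^2/5 + 15^2/4 + 39^2/3) - 3*17
     = 0.044118 * 1385.76 - 51
     = 10.136581.
Step 4: Ties present; correction factor C = 1 - 24/(16^3 - 16) = 0.994118. Corrected H = 10.136581 / 0.994118 = 10.196561.
Step 5: Under H0, H ~ chi^2(3); p-value = 0.016967.
Step 6: alpha = 0.1. reject H0.

H = 10.1966, df = 3, p = 0.016967, reject H0.


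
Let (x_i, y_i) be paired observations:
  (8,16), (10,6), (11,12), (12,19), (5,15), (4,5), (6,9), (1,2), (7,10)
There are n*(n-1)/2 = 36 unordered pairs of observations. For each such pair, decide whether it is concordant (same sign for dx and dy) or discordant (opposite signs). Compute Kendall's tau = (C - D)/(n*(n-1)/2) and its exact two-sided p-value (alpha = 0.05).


Step 1: Enumerate the 36 unordered pairs (i,j) with i<j and classify each by sign(x_j-x_i) * sign(y_j-y_i).
  (1,2):dx=+2,dy=-10->D; (1,3):dx=+3,dy=-4->D; (1,4):dx=+4,dy=+3->C; (1,5):dx=-3,dy=-1->C
  (1,6):dx=-4,dy=-11->C; (1,7):dx=-2,dy=-7->C; (1,8):dx=-7,dy=-14->C; (1,9):dx=-1,dy=-6->C
  (2,3):dx=+1,dy=+6->C; (2,4):dx=+2,dy=+13->C; (2,5):dx=-5,dy=+9->D; (2,6):dx=-6,dy=-1->C
  (2,7):dx=-4,dy=+3->D; (2,8):dx=-9,dy=-4->C; (2,9):dx=-3,dy=+4->D; (3,4):dx=+1,dy=+7->C
  (3,5):dx=-6,dy=+3->D; (3,6):dx=-7,dy=-7->C; (3,7):dx=-5,dy=-3->C; (3,8):dx=-10,dy=-10->C
  (3,9):dx=-4,dy=-2->C; (4,5):dx=-7,dy=-4->C; (4,6):dx=-8,dy=-14->C; (4,7):dx=-6,dy=-10->C
  (4,8):dx=-11,dy=-17->C; (4,9):dx=-5,dy=-9->C; (5,6):dx=-1,dy=-10->C; (5,7):dx=+1,dy=-6->D
  (5,8):dx=-4,dy=-13->C; (5,9):dx=+2,dy=-5->D; (6,7):dx=+2,dy=+4->C; (6,8):dx=-3,dy=-3->C
  (6,9):dx=+3,dy=+5->C; (7,8):dx=-5,dy=-7->C; (7,9):dx=+1,dy=+1->C; (8,9):dx=+6,dy=+8->C
Step 2: C = 28, D = 8, total pairs = 36.
Step 3: tau = (C - D)/(n(n-1)/2) = (28 - 8)/36 = 0.555556.
Step 4: Exact two-sided p-value (enumerate n! = 362880 permutations of y under H0): p = 0.044615.
Step 5: alpha = 0.05. reject H0.

tau_b = 0.5556 (C=28, D=8), p = 0.044615, reject H0.


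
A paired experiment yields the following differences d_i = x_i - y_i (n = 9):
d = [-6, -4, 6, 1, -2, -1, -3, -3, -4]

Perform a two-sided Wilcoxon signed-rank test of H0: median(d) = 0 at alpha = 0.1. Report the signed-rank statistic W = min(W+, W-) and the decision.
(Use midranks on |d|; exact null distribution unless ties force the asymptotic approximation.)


Step 1: Drop any zero differences (none here) and take |d_i|.
|d| = [6, 4, 6, 1, 2, 1, 3, 3, 4]
Step 2: Midrank |d_i| (ties get averaged ranks).
ranks: |6|->8.5, |4|->6.5, |6|->8.5, |1|->1.5, |2|->3, |1|->1.5, |3|->4.5, |3|->4.5, |4|->6.5
Step 3: Attach original signs; sum ranks with positive sign and with negative sign.
W+ = 8.5 + 1.5 = 10
W- = 8.5 + 6.5 + 3 + 1.5 + 4.5 + 4.5 + 6.5 = 35
(Check: W+ + W- = 45 should equal n(n+1)/2 = 45.)
Step 4: Test statistic W = min(W+, W-) = 10.
Step 5: Ties in |d|, so use the tie-corrected normal approximation.
        E[W] = n(n+1)/4 = 9*10/4 = 22.5.
        Tie groups: |d|=1 (t=2), |d|=3 (t=2), |d|=4 (t=2), |d|=6 (t=2); sum(t^3 - t) = 24.
        Var[W] = n(n+1)(2n+1)/24 - sum(t^3-t)/48 = 1710/24 - 24/48 = 70.75.
        z = (W - E[W]) / sqrt(Var[W]) = (10 - 22.5) / 8.4113 = -1.4861.
        Two-sided p = 2*Phi(z) = 0.137254.
Step 6: alpha = 0.1. fail to reject H0.

W+ = 10, W- = 35, W = min = 10, p = 0.137254, fail to reject H0.


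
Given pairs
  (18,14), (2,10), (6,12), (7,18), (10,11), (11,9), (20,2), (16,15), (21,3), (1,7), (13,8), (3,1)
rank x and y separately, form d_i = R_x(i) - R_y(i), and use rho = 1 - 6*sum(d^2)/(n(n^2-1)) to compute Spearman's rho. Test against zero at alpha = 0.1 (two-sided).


Step 1: Rank x and y separately (midranks; no ties here).
rank(x): 18->10, 2->2, 6->4, 7->5, 10->6, 11->7, 20->11, 16->9, 21->12, 1->1, 13->8, 3->3
rank(y): 14->10, 10->7, 12->9, 18->12, 11->8, 9->6, 2->2, 15->11, 3->3, 7->4, 8->5, 1->1
Step 2: d_i = R_x(i) - R_y(i); compute d_i^2.
  (10-10)^2=0, (2-7)^2=25, (4-9)^2=25, (5-12)^2=49, (6-8)^2=4, (7-6)^2=1, (11-2)^2=81, (9-11)^2=4, (12-3)^2=81, (1-4)^2=9, (8-5)^2=9, (3-1)^2=4
sum(d^2) = 292.
Step 3: rho = 1 - 6*292 / (12*(12^2 - 1)) = 1 - 1752/1716 = -0.020979.
Step 4: Under H0, t = rho * sqrt((n-2)/(1-rho^2)) = -0.0664 ~ t(10).
Step 5: Two-sided p-value from the t-distribution with 10 df = 0.948402.
Step 6: alpha = 0.1. fail to reject H0.

rho = -0.0210, p = 0.948402, fail to reject H0 at alpha = 0.1.


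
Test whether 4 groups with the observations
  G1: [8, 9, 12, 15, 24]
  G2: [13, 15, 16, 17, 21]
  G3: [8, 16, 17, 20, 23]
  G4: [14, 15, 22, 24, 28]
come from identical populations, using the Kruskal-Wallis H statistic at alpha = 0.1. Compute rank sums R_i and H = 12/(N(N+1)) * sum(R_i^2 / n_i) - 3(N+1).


Step 1: Combine all N = 20 observations and assign midranks.
sorted (value, group, rank): (8,G1,1.5), (8,G3,1.5), (9,G1,3), (12,G1,4), (13,G2,5), (14,G4,6), (15,G1,8), (15,G2,8), (15,G4,8), (16,G2,10.5), (16,G3,10.5), (17,G2,12.5), (17,G3,12.5), (20,G3,14), (21,G2,15), (22,G4,16), (23,G3,17), (24,G1,18.5), (24,G4,18.5), (28,G4,20)
Step 2: Sum ranks within each group.
R_1 = 35 (n_1 = 5)
R_2 = 51 (n_2 = 5)
R_3 = 55.5 (n_3 = 5)
R_4 = 68.5 (n_4 = 5)
Step 3: H = 12/(N(N+1)) * sum(R_i^2/n_i) - 3(N+1)
     = 12/(20*21) * (35^2/5 + 51^2/5 + 55.5^2/5 + 68.5^2/5) - 3*21
     = 0.028571 * 2319.7 - 63
     = 3.277143.
Step 4: Ties present; correction factor C = 1 - 48/(20^3 - 20) = 0.993985. Corrected H = 3.277143 / 0.993985 = 3.296974.
Step 5: Under H0, H ~ chi^2(3); p-value = 0.348064.
Step 6: alpha = 0.1. fail to reject H0.

H = 3.2970, df = 3, p = 0.348064, fail to reject H0.


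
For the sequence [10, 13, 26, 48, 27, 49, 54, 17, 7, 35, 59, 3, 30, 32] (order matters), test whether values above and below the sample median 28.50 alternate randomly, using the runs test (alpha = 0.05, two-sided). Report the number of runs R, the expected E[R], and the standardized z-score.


Step 1: Compute median = 28.50; label A = above, B = below.
Labels in order: BBBABAABBAABAA  (n_A = 7, n_B = 7)
Step 2: Count runs R = 8.
Step 3: Under H0 (random ordering), E[R] = 2*n_A*n_B/(n_A+n_B) + 1 = 2*7*7/14 + 1 = 8.0000.
        Var[R] = 2*n_A*n_B*(2*n_A*n_B - n_A - n_B) / ((n_A+n_B)^2 * (n_A+n_B-1)) = 8232/2548 = 3.2308.
        SD[R] = 1.7974.
Step 4: R = E[R], so z = 0 with no continuity correction.
Step 5: Two-sided p-value via normal approximation = 2*(1 - Phi(|z|)) = 1.000000.
Step 6: alpha = 0.05. fail to reject H0.

R = 8, z = 0.0000, p = 1.000000, fail to reject H0.


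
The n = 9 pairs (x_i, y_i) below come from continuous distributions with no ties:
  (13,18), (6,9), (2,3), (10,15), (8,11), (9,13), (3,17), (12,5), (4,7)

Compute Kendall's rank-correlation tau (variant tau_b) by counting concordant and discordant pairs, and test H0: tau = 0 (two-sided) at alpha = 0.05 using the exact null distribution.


Step 1: Enumerate the 36 unordered pairs (i,j) with i<j and classify each by sign(x_j-x_i) * sign(y_j-y_i).
  (1,2):dx=-7,dy=-9->C; (1,3):dx=-11,dy=-15->C; (1,4):dx=-3,dy=-3->C; (1,5):dx=-5,dy=-7->C
  (1,6):dx=-4,dy=-5->C; (1,7):dx=-10,dy=-1->C; (1,8):dx=-1,dy=-13->C; (1,9):dx=-9,dy=-11->C
  (2,3):dx=-4,dy=-6->C; (2,4):dx=+4,dy=+6->C; (2,5):dx=+2,dy=+2->C; (2,6):dx=+3,dy=+4->C
  (2,7):dx=-3,dy=+8->D; (2,8):dx=+6,dy=-4->D; (2,9):dx=-2,dy=-2->C; (3,4):dx=+8,dy=+12->C
  (3,5):dx=+6,dy=+8->C; (3,6):dx=+7,dy=+10->C; (3,7):dx=+1,dy=+14->C; (3,8):dx=+10,dy=+2->C
  (3,9):dx=+2,dy=+4->C; (4,5):dx=-2,dy=-4->C; (4,6):dx=-1,dy=-2->C; (4,7):dx=-7,dy=+2->D
  (4,8):dx=+2,dy=-10->D; (4,9):dx=-6,dy=-8->C; (5,6):dx=+1,dy=+2->C; (5,7):dx=-5,dy=+6->D
  (5,8):dx=+4,dy=-6->D; (5,9):dx=-4,dy=-4->C; (6,7):dx=-6,dy=+4->D; (6,8):dx=+3,dy=-8->D
  (6,9):dx=-5,dy=-6->C; (7,8):dx=+9,dy=-12->D; (7,9):dx=+1,dy=-10->D; (8,9):dx=-8,dy=+2->D
Step 2: C = 25, D = 11, total pairs = 36.
Step 3: tau = (C - D)/(n(n-1)/2) = (25 - 11)/36 = 0.388889.
Step 4: Exact two-sided p-value (enumerate n! = 362880 permutations of y under H0): p = 0.180181.
Step 5: alpha = 0.05. fail to reject H0.

tau_b = 0.3889 (C=25, D=11), p = 0.180181, fail to reject H0.


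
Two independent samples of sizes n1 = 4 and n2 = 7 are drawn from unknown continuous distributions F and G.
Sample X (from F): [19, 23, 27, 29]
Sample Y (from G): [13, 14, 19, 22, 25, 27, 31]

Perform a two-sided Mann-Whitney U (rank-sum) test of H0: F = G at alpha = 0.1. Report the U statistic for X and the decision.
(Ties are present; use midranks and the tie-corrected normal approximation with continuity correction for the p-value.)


Step 1: Combine and sort all 11 observations; assign midranks.
sorted (value, group): (13,Y), (14,Y), (19,X), (19,Y), (22,Y), (23,X), (25,Y), (27,X), (27,Y), (29,X), (31,Y)
ranks: 13->1, 14->2, 19->3.5, 19->3.5, 22->5, 23->6, 25->7, 27->8.5, 27->8.5, 29->10, 31->11
Step 2: Rank sum for X: R1 = 3.5 + 6 + 8.5 + 10 = 28.
Step 3: U_X = R1 - n1(n1+1)/2 = 28 - 4*5/2 = 28 - 10 = 18.
       U_Y = n1*n2 - U_X = 28 - 18 = 10.
Step 4: Ties are present, so use the tie-corrected normal approximation (with continuity correction) for the p-value.
Step 5: p-value = 0.506393; compare to alpha = 0.1. fail to reject H0.

U_X = 18, p = 0.506393, fail to reject H0 at alpha = 0.1.


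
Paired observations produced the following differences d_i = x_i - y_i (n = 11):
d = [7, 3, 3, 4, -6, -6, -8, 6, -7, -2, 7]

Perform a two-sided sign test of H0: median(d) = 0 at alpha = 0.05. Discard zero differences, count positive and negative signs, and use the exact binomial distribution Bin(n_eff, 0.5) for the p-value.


Step 1: Discard zero differences. Original n = 11; n_eff = number of nonzero differences = 11.
Nonzero differences (with sign): +7, +3, +3, +4, -6, -6, -8, +6, -7, -2, +7
Step 2: Count signs: positive = 6, negative = 5.
Step 3: Under H0: P(positive) = 0.5, so the number of positives S ~ Bin(11, 0.5).
Step 4: Two-sided exact p-value = sum of Bin(11,0.5) probabilities at or below the observed probability = 1.000000.
Step 5: alpha = 0.05. fail to reject H0.

n_eff = 11, pos = 6, neg = 5, p = 1.000000, fail to reject H0.


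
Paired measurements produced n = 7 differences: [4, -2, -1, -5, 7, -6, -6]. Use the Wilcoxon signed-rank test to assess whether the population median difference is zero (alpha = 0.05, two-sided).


Step 1: Drop any zero differences (none here) and take |d_i|.
|d| = [4, 2, 1, 5, 7, 6, 6]
Step 2: Midrank |d_i| (ties get averaged ranks).
ranks: |4|->3, |2|->2, |1|->1, |5|->4, |7|->7, |6|->5.5, |6|->5.5
Step 3: Attach original signs; sum ranks with positive sign and with negative sign.
W+ = 3 + 7 = 10
W- = 2 + 1 + 4 + 5.5 + 5.5 = 18
(Check: W+ + W- = 28 should equal n(n+1)/2 = 28.)
Step 4: Test statistic W = min(W+, W-) = 10.
Step 5: Ties in |d|, so use the tie-corrected normal approximation.
        E[W] = n(n+1)/4 = 7*8/4 = 14.
        Tie groups: |d|=6 (t=2); sum(t^3 - t) = 6.
        Var[W] = n(n+1)(2n+1)/24 - sum(t^3-t)/48 = 840/24 - 6/48 = 34.875.
        z = (W - E[W]) / sqrt(Var[W]) = (10 - 14) / 5.9055 = -0.6773.
        Two-sided p = 2*Phi(z) = 0.498194.
Step 6: alpha = 0.05. fail to reject H0.

W+ = 10, W- = 18, W = min = 10, p = 0.498194, fail to reject H0.


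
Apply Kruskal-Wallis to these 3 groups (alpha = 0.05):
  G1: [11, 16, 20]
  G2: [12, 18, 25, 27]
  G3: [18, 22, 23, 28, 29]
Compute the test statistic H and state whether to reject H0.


Step 1: Combine all N = 12 observations and assign midranks.
sorted (value, group, rank): (11,G1,1), (12,G2,2), (16,G1,3), (18,G2,4.5), (18,G3,4.5), (20,G1,6), (22,G3,7), (23,G3,8), (25,G2,9), (27,G2,10), (28,G3,11), (29,G3,12)
Step 2: Sum ranks within each group.
R_1 = 10 (n_1 = 3)
R_2 = 25.5 (n_2 = 4)
R_3 = 42.5 (n_3 = 5)
Step 3: H = 12/(N(N+1)) * sum(R_i^2/n_i) - 3(N+1)
     = 12/(12*13) * (10^2/3 + 25.5^2/4 + 42.5^2/5) - 3*13
     = 0.076923 * 557.146 - 39
     = 3.857372.
Step 4: Ties present; correction factor C = 1 - 6/(12^3 - 12) = 0.996503. Corrected H = 3.857372 / 0.996503 = 3.870906.
Step 5: Under H0, H ~ chi^2(2); p-value = 0.144359.
Step 6: alpha = 0.05. fail to reject H0.

H = 3.8709, df = 2, p = 0.144359, fail to reject H0.


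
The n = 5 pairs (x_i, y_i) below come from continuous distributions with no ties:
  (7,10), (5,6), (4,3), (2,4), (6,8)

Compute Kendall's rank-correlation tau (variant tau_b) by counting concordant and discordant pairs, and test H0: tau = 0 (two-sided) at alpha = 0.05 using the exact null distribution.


Step 1: Enumerate the 10 unordered pairs (i,j) with i<j and classify each by sign(x_j-x_i) * sign(y_j-y_i).
  (1,2):dx=-2,dy=-4->C; (1,3):dx=-3,dy=-7->C; (1,4):dx=-5,dy=-6->C; (1,5):dx=-1,dy=-2->C
  (2,3):dx=-1,dy=-3->C; (2,4):dx=-3,dy=-2->C; (2,5):dx=+1,dy=+2->C; (3,4):dx=-2,dy=+1->D
  (3,5):dx=+2,dy=+5->C; (4,5):dx=+4,dy=+4->C
Step 2: C = 9, D = 1, total pairs = 10.
Step 3: tau = (C - D)/(n(n-1)/2) = (9 - 1)/10 = 0.800000.
Step 4: Exact two-sided p-value (enumerate n! = 120 permutations of y under H0): p = 0.083333.
Step 5: alpha = 0.05. fail to reject H0.

tau_b = 0.8000 (C=9, D=1), p = 0.083333, fail to reject H0.


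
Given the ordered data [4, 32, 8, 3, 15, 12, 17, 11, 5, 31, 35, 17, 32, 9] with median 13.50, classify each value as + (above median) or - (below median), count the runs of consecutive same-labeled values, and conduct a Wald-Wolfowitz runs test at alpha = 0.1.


Step 1: Compute median = 13.50; label A = above, B = below.
Labels in order: BABBABABBAAAAB  (n_A = 7, n_B = 7)
Step 2: Count runs R = 9.
Step 3: Under H0 (random ordering), E[R] = 2*n_A*n_B/(n_A+n_B) + 1 = 2*7*7/14 + 1 = 8.0000.
        Var[R] = 2*n_A*n_B*(2*n_A*n_B - n_A - n_B) / ((n_A+n_B)^2 * (n_A+n_B-1)) = 8232/2548 = 3.2308.
        SD[R] = 1.7974.
Step 4: Continuity-corrected z = (R - 0.5 - E[R]) / SD[R] = (9 - 0.5 - 8.0000) / 1.7974 = 0.2782.
Step 5: Two-sided p-value via normal approximation = 2*(1 - Phi(|z|)) = 0.780879.
Step 6: alpha = 0.1. fail to reject H0.

R = 9, z = 0.2782, p = 0.780879, fail to reject H0.


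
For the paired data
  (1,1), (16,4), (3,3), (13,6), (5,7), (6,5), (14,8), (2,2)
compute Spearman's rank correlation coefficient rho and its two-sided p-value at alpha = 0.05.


Step 1: Rank x and y separately (midranks; no ties here).
rank(x): 1->1, 16->8, 3->3, 13->6, 5->4, 6->5, 14->7, 2->2
rank(y): 1->1, 4->4, 3->3, 6->6, 7->7, 5->5, 8->8, 2->2
Step 2: d_i = R_x(i) - R_y(i); compute d_i^2.
  (1-1)^2=0, (8-4)^2=16, (3-3)^2=0, (6-6)^2=0, (4-7)^2=9, (5-5)^2=0, (7-8)^2=1, (2-2)^2=0
sum(d^2) = 26.
Step 3: rho = 1 - 6*26 / (8*(8^2 - 1)) = 1 - 156/504 = 0.690476.
Step 4: Under H0, t = rho * sqrt((n-2)/(1-rho^2)) = 2.3382 ~ t(6).
Step 5: Two-sided p-value from the t-distribution with 6 df = 0.057990.
Step 6: alpha = 0.05. fail to reject H0.

rho = 0.6905, p = 0.057990, fail to reject H0 at alpha = 0.05.


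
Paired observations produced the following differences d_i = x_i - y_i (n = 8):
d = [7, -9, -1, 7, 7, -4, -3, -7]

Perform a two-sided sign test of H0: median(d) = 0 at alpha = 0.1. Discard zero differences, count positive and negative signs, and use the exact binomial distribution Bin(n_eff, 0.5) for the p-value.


Step 1: Discard zero differences. Original n = 8; n_eff = number of nonzero differences = 8.
Nonzero differences (with sign): +7, -9, -1, +7, +7, -4, -3, -7
Step 2: Count signs: positive = 3, negative = 5.
Step 3: Under H0: P(positive) = 0.5, so the number of positives S ~ Bin(8, 0.5).
Step 4: Two-sided exact p-value = sum of Bin(8,0.5) probabilities at or below the observed probability = 0.726562.
Step 5: alpha = 0.1. fail to reject H0.

n_eff = 8, pos = 3, neg = 5, p = 0.726562, fail to reject H0.
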